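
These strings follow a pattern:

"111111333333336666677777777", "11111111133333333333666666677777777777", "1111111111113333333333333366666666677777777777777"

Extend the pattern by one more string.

Each string has the form 1^{3n} 3^{3n+2} 6^{2n+1} 7^{3n+2}, where the shown terms are n = 2, 3, 4.
For the next term, n = 5, so the run lengths are 15, 17, 11, 17.

111111111111111333333333333333336666666666677777777777777777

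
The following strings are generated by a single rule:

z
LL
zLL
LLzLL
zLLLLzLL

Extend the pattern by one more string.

Each term (from the third on) is the two preceding terms concatenated in order: term 3 = z·LL = zLL.
Continuing: LLzLL · zLLLLzLL gives term 6.

LLzLLzLLLLzLL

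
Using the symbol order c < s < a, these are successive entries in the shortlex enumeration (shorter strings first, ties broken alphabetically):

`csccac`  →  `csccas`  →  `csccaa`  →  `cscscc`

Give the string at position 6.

cscsca

Stepping forward 2 times from cscscc: cscscc → cscscs, then the target.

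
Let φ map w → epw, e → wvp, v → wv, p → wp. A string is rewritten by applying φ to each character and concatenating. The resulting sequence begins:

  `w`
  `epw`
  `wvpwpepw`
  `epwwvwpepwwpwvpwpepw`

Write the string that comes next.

φ(epwwvwpepwwpwvpwpepw) expands symbol-by-symbol to wvp wp epw epw wv epw wp wvp wp epw epw wp epw wv wp epw wp wvp wp epw; joining the 20 pieces gives the next term.

wvpwpepwepwwvepwwpwvpwpepwepwwpepwwvwpepwwpwvpwpepw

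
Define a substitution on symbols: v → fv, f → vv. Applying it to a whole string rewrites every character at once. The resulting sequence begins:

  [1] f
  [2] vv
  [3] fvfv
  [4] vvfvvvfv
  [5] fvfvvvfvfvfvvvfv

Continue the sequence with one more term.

Rewriting the 16 symbols of fvfvvvfvfvfvvvfv one by one yields vv fv vv fv fv fv vv fv vv fv vv fv fv fv vv fv; concatenated:

vvfvvvfvfvfvvvfvvvfvvvfvfvfvvvfv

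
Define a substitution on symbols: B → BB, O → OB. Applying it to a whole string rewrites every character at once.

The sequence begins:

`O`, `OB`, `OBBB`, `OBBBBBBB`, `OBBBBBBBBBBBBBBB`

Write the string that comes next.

Rewriting the 16 symbols of OBBBBBBBBBBBBBBB one by one yields OB BB BB BB BB BB BB BB BB BB BB BB BB BB BB BB; concatenated:

OBBBBBBBBBBBBBBBBBBBBBBBBBBBBBBB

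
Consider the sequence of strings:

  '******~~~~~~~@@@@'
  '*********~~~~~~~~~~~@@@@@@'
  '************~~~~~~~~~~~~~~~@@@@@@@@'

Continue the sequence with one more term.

The n-th term is 3n *'s then 4n-1 ~'s then 2n @'s, where the shown terms are n = 2, 3, 4.
For the next term, n = 5, so the run lengths are 15, 19, 10.

***************~~~~~~~~~~~~~~~~~~~@@@@@@@@@@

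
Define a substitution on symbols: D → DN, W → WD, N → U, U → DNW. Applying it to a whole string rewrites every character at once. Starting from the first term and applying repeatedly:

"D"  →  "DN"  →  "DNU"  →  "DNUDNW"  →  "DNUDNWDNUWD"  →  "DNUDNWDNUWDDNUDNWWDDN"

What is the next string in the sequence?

Replace each of the 21 characters of DNUDNWDNUWDDNUDNWWDDN in place — DN U DNW DN U WD DN U DNW WD DN DN U DNW DN U WD WD DN DN U — and concatenate.

DNUDNWDNUWDDNUDNWWDDNDNUDNWDNUWDWDDNDNU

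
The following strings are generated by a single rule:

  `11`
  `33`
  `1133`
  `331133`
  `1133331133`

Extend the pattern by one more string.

3311331133331133

From term 3 onward, concatenate the second-to-last term with the last: 11·33 = 1133, 33·1133 = 331133, …
So term 6 is 331133·1133331133.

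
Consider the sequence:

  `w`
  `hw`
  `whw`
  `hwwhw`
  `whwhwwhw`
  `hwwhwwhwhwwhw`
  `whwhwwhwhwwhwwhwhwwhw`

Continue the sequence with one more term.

hwwhwwhwhwwhwwhwhwwhwhwwhwwhwhwwhw

This is a Fibonacci-style word recurrence s(k) = s(k−2)·s(k−1): e.g. w·hw = whw.
The next term joins hwwhwwhwhwwhw and whwhwwhwhwwhwwhwhwwhw.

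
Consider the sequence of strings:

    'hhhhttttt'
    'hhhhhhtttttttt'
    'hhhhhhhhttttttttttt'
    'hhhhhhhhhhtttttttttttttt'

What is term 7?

hhhhhhhhhhhhhhhhttttttttttttttttttttttt

Each string has the form h^{2n} t^{3n-1}, where the shown terms are n = 2, 3, 4, 5.
For term 7, n = 8, so the run lengths are 16, 23.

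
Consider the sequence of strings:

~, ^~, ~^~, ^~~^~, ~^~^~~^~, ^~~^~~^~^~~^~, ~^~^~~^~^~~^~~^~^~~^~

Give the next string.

This is a Fibonacci-style word recurrence s(k) = s(k−2)·s(k−1): e.g. ~·^~ = ~^~.
So term 8 is ^~~^~~^~^~~^~·~^~^~~^~^~~^~~^~^~~^~.

^~~^~~^~^~~^~~^~^~~^~^~~^~~^~^~~^~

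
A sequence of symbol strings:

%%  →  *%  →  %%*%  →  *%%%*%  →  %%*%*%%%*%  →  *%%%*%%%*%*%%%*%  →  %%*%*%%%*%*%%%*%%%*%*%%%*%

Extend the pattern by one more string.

Each term (from the third on) is the two preceding terms concatenated in order: term 3 = %%·*% = %%*%.
Continuing: *%%%*%%%*%*%%%*% · %%*%*%%%*%*%%%*%%%*%*%%%*% gives term 8.

*%%%*%%%*%*%%%*%%%*%*%%%*%*%%%*%%%*%*%%%*%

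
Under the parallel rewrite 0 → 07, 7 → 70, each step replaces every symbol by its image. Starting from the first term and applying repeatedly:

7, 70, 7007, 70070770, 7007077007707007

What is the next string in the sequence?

Replace each of the 16 characters of 7007077007707007 in place — 70 07 07 70 07 70 70 07 07 70 70 07 70 07 07 70 — and concatenate.

70070770077070070770700770070770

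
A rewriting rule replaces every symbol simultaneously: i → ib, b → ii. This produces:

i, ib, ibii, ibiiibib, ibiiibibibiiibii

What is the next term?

ibiiibibibiiibiiibiiibibibiiibib

Applying the rule to each of the 16 symbols of ibiiibibibiiibii gives the pieces ib ii ib ib ib ii ib ii ib ii ib ib ib ii ib ib, which concatenate to the answer.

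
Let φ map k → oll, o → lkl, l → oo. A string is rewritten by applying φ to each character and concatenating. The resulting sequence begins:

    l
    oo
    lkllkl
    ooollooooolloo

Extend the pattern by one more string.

φ(ooollooooolloo) expands symbol-by-symbol to lkl lkl lkl oo oo lkl lkl lkl lkl lkl oo oo lkl lkl; joining the 14 pieces gives the next term.

lkllkllkloooolkllkllkllkllkloooolkllkl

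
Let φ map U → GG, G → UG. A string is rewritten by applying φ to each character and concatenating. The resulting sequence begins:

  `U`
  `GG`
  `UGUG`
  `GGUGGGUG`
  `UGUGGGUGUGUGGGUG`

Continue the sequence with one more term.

Applying the rule to each of the 16 symbols of UGUGGGUGUGUGGGUG gives the pieces GG UG GG UG UG UG GG UG GG UG GG UG UG UG GG UG, which concatenate to the answer.

GGUGGGUGUGUGGGUGGGUGGGUGUGUGGGUG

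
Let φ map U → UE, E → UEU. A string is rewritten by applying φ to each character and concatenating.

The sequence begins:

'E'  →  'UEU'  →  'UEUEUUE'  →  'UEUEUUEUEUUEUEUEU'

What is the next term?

Rewriting the 17 symbols of UEUEUUEUEUUEUEUEU one by one yields UE UEU UE UEU UE UE UEU UE UEU UE UE UEU UE UEU UE UEU UE; concatenated:

UEUEUUEUEUUEUEUEUUEUEUUEUEUEUUEUEUUEUEUUE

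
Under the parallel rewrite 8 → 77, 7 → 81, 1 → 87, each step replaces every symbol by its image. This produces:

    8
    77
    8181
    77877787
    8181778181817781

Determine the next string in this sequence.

Applying the rule to each of the 16 symbols of 8181778181817781 gives the pieces 77 87 77 87 81 81 77 87 77 87 77 87 81 81 77 87, which concatenate to the answer.

77877787818177877787778781817787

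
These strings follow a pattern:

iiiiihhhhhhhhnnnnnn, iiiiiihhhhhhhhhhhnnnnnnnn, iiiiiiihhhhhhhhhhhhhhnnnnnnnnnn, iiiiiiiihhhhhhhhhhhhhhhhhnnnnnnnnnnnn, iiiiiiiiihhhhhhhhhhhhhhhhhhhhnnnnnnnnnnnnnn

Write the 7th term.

iiiiiiiiiiihhhhhhhhhhhhhhhhhhhhhhhhhhnnnnnnnnnnnnnnnnnn

Each string has the form i^{n+2} h^{3n-1} n^{2n}, where the shown terms are n = 3, 4, 5, 6, 7.
At n = 9 the blocks have lengths 11, 26, 18.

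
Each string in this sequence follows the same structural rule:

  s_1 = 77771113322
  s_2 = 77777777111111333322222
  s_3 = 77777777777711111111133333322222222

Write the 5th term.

77777777777777777777111111111111111333333333322222222222222

Each string has the form 7^{4n} 1^{3n} 3^{2n} 2^{3n-1} (n = 1, 2, …).
For term 5, n = 5, so the run lengths are 20, 15, 10, 14.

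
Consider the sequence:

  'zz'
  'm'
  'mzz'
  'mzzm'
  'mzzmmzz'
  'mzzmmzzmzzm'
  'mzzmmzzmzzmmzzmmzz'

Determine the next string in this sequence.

mzzmmzzmzzmmzzmmzzmzzmmzzmzzm

Each term (from the third on) is the previous term followed by the one before it: term 3 = m·zz = mzz.
So term 8 is mzzmmzzmzzmmzzmmzz·mzzmmzzmzzm.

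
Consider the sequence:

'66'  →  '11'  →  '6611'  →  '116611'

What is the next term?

This is a Fibonacci-style word recurrence s(k) = s(k−2)·s(k−1): e.g. 66·11 = 6611.
Continuing: 6611 · 116611 gives term 5.

6611116611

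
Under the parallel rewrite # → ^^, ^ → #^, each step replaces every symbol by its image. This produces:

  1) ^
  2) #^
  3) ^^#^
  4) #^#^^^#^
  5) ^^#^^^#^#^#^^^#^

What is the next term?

Rewriting the 16 symbols of ^^#^^^#^#^#^^^#^ one by one yields #^ #^ ^^ #^ #^ #^ ^^ #^ ^^ #^ ^^ #^ #^ #^ ^^ #^; concatenated:

#^#^^^#^#^#^^^#^^^#^^^#^#^#^^^#^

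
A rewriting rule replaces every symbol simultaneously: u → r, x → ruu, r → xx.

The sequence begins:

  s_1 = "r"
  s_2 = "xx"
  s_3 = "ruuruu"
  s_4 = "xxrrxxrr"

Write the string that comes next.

ruuruuxxxxruuruuxxxx

Expanding xxrrxxrr: x→ruu, x→ruu, r→xx, r→xx, x→ruu, x→ruu, r→xx, r→xx. Concatenated: ruu ruu xx xx ruu ruu xx xx.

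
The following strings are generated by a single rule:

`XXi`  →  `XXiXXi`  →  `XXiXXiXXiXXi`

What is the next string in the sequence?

Each string is two copies of the previous one concatenated.
So the next term is two copies of XXiXXiXXiXXi.

XXiXXiXXiXXiXXiXXiXXiXXi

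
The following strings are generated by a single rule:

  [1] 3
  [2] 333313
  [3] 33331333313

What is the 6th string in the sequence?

33331333313333133331333313

Every step adds 33313 to the end: s(k+1) = s(k)·33313.
From 33331333313, 3 further steps: 33331333313 → 3333133331333313 → 333313333133331333313 → (answer).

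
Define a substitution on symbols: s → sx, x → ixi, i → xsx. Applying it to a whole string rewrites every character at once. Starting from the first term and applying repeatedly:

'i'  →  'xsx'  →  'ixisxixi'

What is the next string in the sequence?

xsxixixsxsxixixsxixixsx

Apply φ to ixisxixi symbol by symbol: i→xsx, x→ixi, i→xsx, s→sx, x→ixi, i→xsx, x→ixi, i→xsx; joined: xsx ixi xsx sx ixi xsx ixi xsx.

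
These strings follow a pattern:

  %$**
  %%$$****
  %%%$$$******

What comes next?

The n-th term is n %'s then n $'s then 2n *'s (n = 1, 2, …).
For the next term, n = 4, so the run lengths are 4, 4, 8.

%%%%$$$$********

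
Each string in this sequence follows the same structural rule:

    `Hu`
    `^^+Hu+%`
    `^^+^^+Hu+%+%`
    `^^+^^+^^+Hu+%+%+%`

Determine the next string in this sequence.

Each term wraps the previous one in ^^+ on the left and +% on the right.
Applying this once more to ^^+^^+^^+Hu+%+%+%:

^^+^^+^^+^^+Hu+%+%+%+%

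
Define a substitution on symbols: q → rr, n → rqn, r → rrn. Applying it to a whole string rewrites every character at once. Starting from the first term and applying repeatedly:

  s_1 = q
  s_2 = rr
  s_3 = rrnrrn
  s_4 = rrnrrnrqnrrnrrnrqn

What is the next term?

Rewriting the 18 symbols of rrnrrnrqnrrnrrnrqn one by one yields rrn rrn rqn rrn rrn rqn rrn rr rqn rrn rrn rqn rrn rrn rqn rrn rr rqn; concatenated:

rrnrrnrqnrrnrrnrqnrrnrrrqnrrnrrnrqnrrnrrnrqnrrnrrrqn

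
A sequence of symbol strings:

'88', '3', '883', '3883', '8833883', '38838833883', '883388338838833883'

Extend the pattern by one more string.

From term 3 onward, concatenate the second-to-last term with the last: 88·3 = 883, 3·883 = 3883, …
Continuing: 38838833883 · 883388338838833883 gives term 8.

38838833883883388338838833883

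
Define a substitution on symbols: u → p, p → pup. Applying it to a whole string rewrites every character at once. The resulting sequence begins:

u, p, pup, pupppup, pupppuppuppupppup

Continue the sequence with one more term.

Replace each of the 17 characters of pupppuppuppupppup in place — pup p pup pup pup p pup pup p pup pup p pup pup pup p pup — and concatenate.

pupppuppuppupppuppupppuppupppuppuppupppup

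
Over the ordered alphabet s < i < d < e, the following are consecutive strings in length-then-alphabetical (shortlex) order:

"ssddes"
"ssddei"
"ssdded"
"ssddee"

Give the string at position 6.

ssdesi

Continuing the enumeration 2 steps past ssddee: ssddee → ssdess → (answer).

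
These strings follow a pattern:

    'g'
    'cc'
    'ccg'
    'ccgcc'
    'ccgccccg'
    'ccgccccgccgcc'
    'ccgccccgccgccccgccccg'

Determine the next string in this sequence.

ccgccccgccgccccgccccgccgccccgccgcc

This is a Fibonacci-style word recurrence s(k) = s(k−1)·s(k−2): e.g. cc·g = ccg.
Continuing: ccgccccgccgccccgccccg · ccgccccgccgcc gives term 8.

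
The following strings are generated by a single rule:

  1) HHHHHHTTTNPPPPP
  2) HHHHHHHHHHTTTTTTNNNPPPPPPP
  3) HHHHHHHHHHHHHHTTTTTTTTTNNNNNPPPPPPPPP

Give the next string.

Reading off run lengths: H runs 6, 10, 14; T runs 3, 6, 9; N runs 1, 3, 5; P runs 5, 7, 9 — each is linear in n (n = 1, 2, …).
For the next term, n = 4, so the run lengths are 18, 12, 7, 11.

HHHHHHHHHHHHHHHHHHTTTTTTTTTTTTNNNNNNNPPPPPPPPPPP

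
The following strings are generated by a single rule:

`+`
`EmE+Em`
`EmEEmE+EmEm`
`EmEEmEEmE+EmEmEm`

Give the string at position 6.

EmEEmEEmEEmEEmE+EmEmEmEmEm

s(k+1) = EmE·s(k)·Em, so each term gains EmE as a prefix and Em as a suffix.
From EmEEmEEmE+EmEmEm, 2 further steps: EmEEmEEmE+EmEmEm → EmEEmEEmEEmE+EmEmEmEm → (answer).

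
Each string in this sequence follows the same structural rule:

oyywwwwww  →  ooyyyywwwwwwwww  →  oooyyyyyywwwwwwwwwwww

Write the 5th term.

oooooyyyyyyyyyywwwwwwwwwwwwwwwwww

Term n consists of n-1 o's, followed by 2n-2 y's, followed by 3n w's, where the shown terms are n = 2, 3, 4.
Setting n = 6 gives 5, 10, 18 characters in each block.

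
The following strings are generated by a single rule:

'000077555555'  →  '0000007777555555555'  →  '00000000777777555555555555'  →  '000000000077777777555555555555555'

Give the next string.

Each string has the form 0^{2n+2} 7^{2n} 5^{3n+3} (n = 1, 2, …).
Setting n = 5 gives 12, 10, 18 characters in each block.

0000000000007777777777555555555555555555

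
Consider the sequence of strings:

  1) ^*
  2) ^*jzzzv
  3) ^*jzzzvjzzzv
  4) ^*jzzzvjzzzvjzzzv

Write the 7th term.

^*jzzzvjzzzvjzzzvjzzzvjzzzvjzzzv

Every step adds jzzzv to the end: s(k+1) = s(k)·jzzzv.
From ^*jzzzvjzzzvjzzzv, 3 further steps: ^*jzzzvjzzzvjzzzv → ^*jzzzvjzzzvjzzzvjzzzv → ^*jzzzvjzzzvjzzzvjzzzvjzzzv → (answer).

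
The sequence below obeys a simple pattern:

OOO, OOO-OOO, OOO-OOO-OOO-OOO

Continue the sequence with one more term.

OOO-OOO-OOO-OOO-OOO-OOO-OOO-OOO

Every step duplicates the string with '-' between the halves.
So the next term is two copies of OOO-OOO-OOO-OOO with '-' between the halves.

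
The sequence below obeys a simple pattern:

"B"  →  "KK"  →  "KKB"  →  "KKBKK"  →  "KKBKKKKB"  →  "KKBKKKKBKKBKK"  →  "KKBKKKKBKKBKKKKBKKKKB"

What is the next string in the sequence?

KKBKKKKBKKBKKKKBKKKKBKKBKKKKBKKBKK

Each term (from the third on) is the previous term followed by the one before it: term 3 = KK·B = KKB.
So term 8 is KKBKKKKBKKBKKKKBKKKKB·KKBKKKKBKKBKK.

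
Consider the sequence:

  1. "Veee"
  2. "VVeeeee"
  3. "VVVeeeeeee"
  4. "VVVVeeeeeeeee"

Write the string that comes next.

VVVVVeeeeeeeeeee

The n-th term is n V's then 2n+1 e's (n = 1, 2, …).
Setting n = 5 gives 5, 11 characters in each block.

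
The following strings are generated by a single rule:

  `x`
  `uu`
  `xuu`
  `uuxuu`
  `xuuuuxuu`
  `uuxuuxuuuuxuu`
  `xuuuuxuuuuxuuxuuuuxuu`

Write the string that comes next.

From term 3 onward, concatenate the second-to-last term with the last: x·uu = xuu, uu·xuu = uuxuu, …
The next term joins uuxuuxuuuuxuu and xuuuuxuuuuxuuxuuuuxuu.

uuxuuxuuuuxuuxuuuuxuuuuxuuxuuuuxuu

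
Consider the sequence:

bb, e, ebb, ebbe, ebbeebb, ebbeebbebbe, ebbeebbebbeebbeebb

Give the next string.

ebbeebbebbeebbeebbebbeebbebbe

From term 3 onward, concatenate the last term with the second-to-last: e·bb = ebb, ebb·e = ebbe, …
So term 8 is ebbeebbebbeebbeebb·ebbeebbebbe.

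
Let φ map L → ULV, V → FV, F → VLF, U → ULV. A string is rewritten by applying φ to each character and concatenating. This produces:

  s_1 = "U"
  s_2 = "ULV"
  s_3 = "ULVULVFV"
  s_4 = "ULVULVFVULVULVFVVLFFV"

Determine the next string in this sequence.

ULVULVFVULVULVFVVLFFVULVULVFVULVULVFVVLFFVFVULVVLFVLFFV

φ(ULVULVFVULVULVFVVLFFV) expands symbol-by-symbol to ULV ULV FV ULV ULV FV VLF FV ULV ULV FV ULV ULV FV VLF FV FV ULV VLF VLF FV; joining the 21 pieces gives the next term.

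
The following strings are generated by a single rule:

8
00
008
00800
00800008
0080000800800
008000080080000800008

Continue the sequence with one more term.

0080000800800008000080080000800800

Each term (from the third on) is the previous term followed by the one before it: term 3 = 00·8 = 008.
The next term joins 008000080080000800008 and 0080000800800.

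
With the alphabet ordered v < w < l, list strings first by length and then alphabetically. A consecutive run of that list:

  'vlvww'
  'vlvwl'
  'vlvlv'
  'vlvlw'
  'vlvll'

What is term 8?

Advancing 3 positions from vlvll through vlvll → vlwvv → vlwvw reaches term 8.

vlwvl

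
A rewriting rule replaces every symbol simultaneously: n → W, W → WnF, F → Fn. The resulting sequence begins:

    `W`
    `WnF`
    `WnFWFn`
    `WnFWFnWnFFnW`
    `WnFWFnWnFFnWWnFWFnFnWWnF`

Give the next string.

Replace each of the 24 characters of WnFWFnWnFFnWWnFWFnFnWWnF in place — WnF W Fn WnF Fn W WnF W Fn Fn W WnF WnF W Fn WnF Fn W Fn W WnF WnF W Fn — and concatenate.

WnFWFnWnFFnWWnFWFnFnWWnFWnFWFnWnFFnWFnWWnFWnFWFn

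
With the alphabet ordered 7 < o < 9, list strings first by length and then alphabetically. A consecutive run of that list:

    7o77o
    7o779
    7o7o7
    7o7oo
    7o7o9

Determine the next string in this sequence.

Find the rightmost character of 7o7o9 below 9, bump it to the next letter, and reset everything to its right to 7.

7o797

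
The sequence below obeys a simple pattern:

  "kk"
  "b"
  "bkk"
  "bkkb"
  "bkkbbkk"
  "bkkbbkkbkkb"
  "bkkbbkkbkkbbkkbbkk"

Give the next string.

bkkbbkkbkkbbkkbbkkbkkbbkkbkkb

From term 3 onward, concatenate the last term with the second-to-last: b·kk = bkk, bkk·b = bkkb, …
Continuing: bkkbbkkbkkbbkkbbkk · bkkbbkkbkkb gives term 8.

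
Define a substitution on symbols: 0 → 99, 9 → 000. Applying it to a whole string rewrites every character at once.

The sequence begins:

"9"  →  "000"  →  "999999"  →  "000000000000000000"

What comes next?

Rewriting the 18 symbols of 000000000000000000 one by one yields 99 99 99 99 99 99 99 99 99 99 99 99 99 99 99 99 99 99; concatenated:

999999999999999999999999999999999999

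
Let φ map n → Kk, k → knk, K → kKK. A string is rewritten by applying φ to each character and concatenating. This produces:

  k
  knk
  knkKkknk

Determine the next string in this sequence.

Rewriting each symbol of knkKkknk: k→knk, n→Kk, k→knk, K→kKK, k→knk, k→knk, n→Kk, k→knk, which concatenates to knk Kk knk kKK knk knk Kk knk.

knkKkknkkKKknkknkKkknk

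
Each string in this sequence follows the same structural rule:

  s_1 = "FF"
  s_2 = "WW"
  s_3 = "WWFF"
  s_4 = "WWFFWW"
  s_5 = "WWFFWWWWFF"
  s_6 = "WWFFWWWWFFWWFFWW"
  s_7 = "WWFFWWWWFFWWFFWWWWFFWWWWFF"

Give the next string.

WWFFWWWWFFWWFFWWWWFFWWWWFFWWFFWWWWFFWWFFWW

Each term (from the third on) is the previous term followed by the one before it: term 3 = WW·FF = WWFF.
The next term joins WWFFWWWWFFWWFFWWWWFFWWWWFF and WWFFWWWWFFWWFFWW.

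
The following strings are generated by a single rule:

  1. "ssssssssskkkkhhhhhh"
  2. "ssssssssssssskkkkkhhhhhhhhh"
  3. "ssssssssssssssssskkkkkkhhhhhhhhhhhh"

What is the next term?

The n-th term is 4n+1 s's then n+2 k's then 3n h's, where the shown terms are n = 2, 3, 4.
At n = 5 the blocks have lengths 21, 7, 15.

ssssssssssssssssssssskkkkkkkhhhhhhhhhhhhhhh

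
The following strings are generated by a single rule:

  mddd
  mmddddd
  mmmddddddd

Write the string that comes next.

Each string has the form m^{n-1} d^{2n-1}, where the shown terms are n = 2, 3, 4.
Setting n = 5 gives 4, 9 characters in each block.

mmmmddddddddd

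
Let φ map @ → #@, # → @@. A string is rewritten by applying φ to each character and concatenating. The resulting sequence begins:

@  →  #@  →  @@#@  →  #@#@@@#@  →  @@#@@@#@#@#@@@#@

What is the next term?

Rewriting the 16 symbols of @@#@@@#@#@#@@@#@ one by one yields #@ #@ @@ #@ #@ #@ @@ #@ @@ #@ @@ #@ #@ #@ @@ #@; concatenated:

#@#@@@#@#@#@@@#@@@#@@@#@#@#@@@#@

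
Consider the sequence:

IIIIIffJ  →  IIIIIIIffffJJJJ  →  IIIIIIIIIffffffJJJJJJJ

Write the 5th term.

IIIIIIIIIIIIIffffffffffJJJJJJJJJJJJJ

Reading off run lengths: I runs 5, 7, 9; f runs 2, 4, 6; J runs 1, 4, 7 — each is linear in n (n = 1, 2, …).
At n = 5 the blocks have lengths 13, 10, 13.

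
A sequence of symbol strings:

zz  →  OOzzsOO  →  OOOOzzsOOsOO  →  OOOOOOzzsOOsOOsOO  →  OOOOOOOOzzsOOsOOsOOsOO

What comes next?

OOOOOOOOOOzzsOOsOOsOOsOOsOO

s(k+1) = OO·s(k)·sOO, so each term gains OO as a prefix and sOO as a suffix.
So the next term is OO·OOOOOOOOzzsOOsOOsOOsOO·sOO.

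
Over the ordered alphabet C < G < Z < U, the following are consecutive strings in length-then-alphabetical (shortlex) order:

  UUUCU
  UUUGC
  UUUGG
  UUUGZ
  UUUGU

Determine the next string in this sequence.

The successor of UUUGU increments the rightmost position that isn't already U and resets every position after it to C.

UUUZC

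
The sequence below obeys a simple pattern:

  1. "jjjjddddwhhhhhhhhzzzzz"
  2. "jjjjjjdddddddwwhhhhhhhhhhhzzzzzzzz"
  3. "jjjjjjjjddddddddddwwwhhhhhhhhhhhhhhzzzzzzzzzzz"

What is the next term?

Reading off run lengths: j runs 4, 6, 8; d runs 4, 7, 10; w runs 1, 2, 3; h runs 8, 11, 14; z runs 5, 8, 11 — each is linear in n, where the shown terms are n = 2, 3, 4.
At n = 5 the blocks have lengths 10, 13, 4, 17, 14.

jjjjjjjjjjdddddddddddddwwwwhhhhhhhhhhhhhhhhhzzzzzzzzzzzzzz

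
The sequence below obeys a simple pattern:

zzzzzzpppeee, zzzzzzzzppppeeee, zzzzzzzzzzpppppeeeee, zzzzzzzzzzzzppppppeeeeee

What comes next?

zzzzzzzzzzzzzzpppppppeeeeeee

Each string has the form z^{2n+2} p^{n+1} e^{n+1}, where the shown terms are n = 2, 3, 4, 5.
Setting n = 6 gives 14, 7, 7 characters in each block.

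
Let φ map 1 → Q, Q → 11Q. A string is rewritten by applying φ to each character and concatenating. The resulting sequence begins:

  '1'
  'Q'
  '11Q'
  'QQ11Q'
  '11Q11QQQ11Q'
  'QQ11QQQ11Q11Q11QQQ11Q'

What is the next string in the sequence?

11Q11QQQ11Q11Q11QQQ11QQQ11QQQ11Q11Q11QQQ11Q

Replace each of the 21 characters of QQ11QQQ11Q11Q11QQQ11Q in place — 11Q 11Q Q Q 11Q 11Q 11Q Q Q 11Q Q Q 11Q Q Q 11Q 11Q 11Q Q Q 11Q — and concatenate.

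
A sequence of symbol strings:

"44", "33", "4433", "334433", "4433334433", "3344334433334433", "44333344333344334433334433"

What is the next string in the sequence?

334433443333443344333344333344334433334433

From term 3 onward, concatenate the second-to-last term with the last: 44·33 = 4433, 33·4433 = 334433, …
So term 8 is 3344334433334433·44333344333344334433334433.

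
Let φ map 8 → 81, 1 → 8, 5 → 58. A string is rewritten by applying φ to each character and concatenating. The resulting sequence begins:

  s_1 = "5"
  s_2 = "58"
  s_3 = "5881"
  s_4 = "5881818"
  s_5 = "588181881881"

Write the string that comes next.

Rewriting each symbol of 588181881881: 5→58, 8→81, 8→81, 1→8, 8→81, 1→8, 8→81, 8→81, 1→8, 8→81, 8→81, 1→8, which concatenates to 58 81 81 8 81 8 81 81 8 81 81 8.

58818188188181881818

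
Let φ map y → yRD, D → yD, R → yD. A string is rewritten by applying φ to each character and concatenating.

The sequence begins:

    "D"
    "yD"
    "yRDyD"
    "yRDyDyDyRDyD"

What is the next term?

Rewriting each symbol of yRDyDyDyRDyD: y→yRD, R→yD, D→yD, y→yRD, D→yD, y→yRD, D→yD, y→yRD, R→yD, D→yD, y→yRD, D→yD, which concatenates to yRD yD yD yRD yD yRD yD yRD yD yD yRD yD.

yRDyDyDyRDyDyRDyDyRDyDyDyRDyD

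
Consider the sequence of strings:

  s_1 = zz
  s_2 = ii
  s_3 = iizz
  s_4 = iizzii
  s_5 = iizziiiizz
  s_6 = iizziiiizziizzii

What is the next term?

iizziiiizziizziiiizziiiizz

From term 3 onward, concatenate the last term with the second-to-last: ii·zz = iizz, iizz·ii = iizzii, …
The next term joins iizziiiizziizzii and iizziiiizz.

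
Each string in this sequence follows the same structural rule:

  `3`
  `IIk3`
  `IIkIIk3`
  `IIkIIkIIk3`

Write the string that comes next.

IIkIIkIIkIIk3

The strings grow by a fixed prefix IIk each time.
One more step from IIkIIkIIk3 gives the answer.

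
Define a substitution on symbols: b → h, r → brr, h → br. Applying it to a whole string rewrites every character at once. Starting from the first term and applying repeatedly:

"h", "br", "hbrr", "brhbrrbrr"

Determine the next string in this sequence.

hbrrbrhbrrbrrhbrrbrr

Rewriting each symbol of brhbrrbrr: b→h, r→brr, h→br, b→h, r→brr, r→brr, b→h, r→brr, r→brr, which concatenates to h brr br h brr brr h brr brr.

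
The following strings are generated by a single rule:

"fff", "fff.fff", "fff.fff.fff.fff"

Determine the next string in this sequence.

fff.fff.fff.fff.fff.fff.fff.fff

Each string is two copies of the previous one joined by '.'.
So the next term is two copies of fff.fff.fff.fff with '.' between the halves.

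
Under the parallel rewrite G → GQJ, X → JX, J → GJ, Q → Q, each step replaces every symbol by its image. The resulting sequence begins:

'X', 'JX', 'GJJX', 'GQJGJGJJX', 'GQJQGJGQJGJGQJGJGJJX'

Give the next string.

GQJQGJQGQJGJGQJQGJGQJGJGQJQGJGQJGJGQJGJGJJX

φ(GQJQGJGQJGJGQJGJGJJX) expands symbol-by-symbol to GQJ Q GJ Q GQJ GJ GQJ Q GJ GQJ GJ GQJ Q GJ GQJ GJ GQJ GJ GJ JX; joining the 20 pieces gives the next term.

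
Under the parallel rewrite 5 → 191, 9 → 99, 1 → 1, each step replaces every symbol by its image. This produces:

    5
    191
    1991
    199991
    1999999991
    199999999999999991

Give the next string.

Applying the rule to each of the 18 symbols of 199999999999999991 gives the pieces 1 99 99 99 99 99 99 99 99 99 99 99 99 99 99 99 99 1, which concatenate to the answer.

1999999999999999999999999999999991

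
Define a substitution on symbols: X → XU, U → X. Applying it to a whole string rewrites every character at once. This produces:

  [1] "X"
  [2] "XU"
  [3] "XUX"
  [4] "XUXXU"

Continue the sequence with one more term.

Expanding XUXXU: X→XU, U→X, X→XU, X→XU, U→X. Concatenated: XU X XU XU X.

XUXXUXUX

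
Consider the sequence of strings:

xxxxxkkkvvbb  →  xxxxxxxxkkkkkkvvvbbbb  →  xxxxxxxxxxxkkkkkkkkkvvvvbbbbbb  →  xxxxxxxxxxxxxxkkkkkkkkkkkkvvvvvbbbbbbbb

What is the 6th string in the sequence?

xxxxxxxxxxxxxxxxxxxxkkkkkkkkkkkkkkkkkkvvvvvvvbbbbbbbbbbbb

Reading off run lengths: x runs 5, 8, 11, 14; k runs 3, 6, 9, 12; v runs 2, 3, 4, 5; b runs 2, 4, 6, 8 — each is linear in n (n = 1, 2, …).
Setting n = 6 gives 20, 18, 7, 12 characters in each block.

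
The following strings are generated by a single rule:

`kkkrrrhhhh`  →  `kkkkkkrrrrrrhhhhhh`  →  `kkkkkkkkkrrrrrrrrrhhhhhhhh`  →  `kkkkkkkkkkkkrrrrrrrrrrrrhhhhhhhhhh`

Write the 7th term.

kkkkkkkkkkkkkkkkkkkkkrrrrrrrrrrrrrrrrrrrrrhhhhhhhhhhhhhhhh

The n-th term is 3n k's then 3n r's then 2n+2 h's (n = 1, 2, …).
At n = 7 the blocks have lengths 21, 21, 16.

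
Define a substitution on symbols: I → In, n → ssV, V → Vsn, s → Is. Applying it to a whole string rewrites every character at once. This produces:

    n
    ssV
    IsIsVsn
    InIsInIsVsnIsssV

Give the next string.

Applying the rule to each of the 16 symbols of InIsInIsVsnIsssV gives the pieces In ssV In Is In ssV In Is Vsn Is ssV In Is Is Is Vsn, which concatenate to the answer.

InssVInIsInssVInIsVsnIsssVInIsIsIsVsn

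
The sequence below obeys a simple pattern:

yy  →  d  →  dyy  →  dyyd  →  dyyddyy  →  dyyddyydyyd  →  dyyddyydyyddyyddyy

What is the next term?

dyyddyydyyddyyddyydyyddyydyyd

From term 3 onward, concatenate the last term with the second-to-last: d·yy = dyy, dyy·d = dyyd, …
So term 8 is dyyddyydyyddyyddyy·dyyddyydyyd.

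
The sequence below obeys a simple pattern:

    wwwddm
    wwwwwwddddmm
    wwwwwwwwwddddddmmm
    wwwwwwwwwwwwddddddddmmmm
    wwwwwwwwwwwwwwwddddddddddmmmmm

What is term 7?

Each string has the form w^{3n} d^{2n} m^{n} (n = 1, 2, …).
Setting n = 7 gives 21, 14, 7 characters in each block.

wwwwwwwwwwwwwwwwwwwwwddddddddddddddmmmmmmm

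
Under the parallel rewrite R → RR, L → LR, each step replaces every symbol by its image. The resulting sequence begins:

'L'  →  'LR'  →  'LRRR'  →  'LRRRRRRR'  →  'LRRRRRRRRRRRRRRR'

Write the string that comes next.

Rewriting the 16 symbols of LRRRRRRRRRRRRRRR one by one yields LR RR RR RR RR RR RR RR RR RR RR RR RR RR RR RR; concatenated:

LRRRRRRRRRRRRRRRRRRRRRRRRRRRRRRR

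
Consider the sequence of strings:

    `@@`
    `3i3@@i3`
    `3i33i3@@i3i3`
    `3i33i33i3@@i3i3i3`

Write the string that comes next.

Each term wraps the previous one in 3i3 on the left and i3 on the right.
Applying this once more to 3i33i33i3@@i3i3i3:

3i33i33i33i3@@i3i3i3i3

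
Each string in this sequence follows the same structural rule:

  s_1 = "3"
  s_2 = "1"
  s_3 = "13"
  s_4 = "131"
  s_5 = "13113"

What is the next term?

Each term (from the third on) is the previous term followed by the one before it: term 3 = 1·3 = 13.
The next term joins 13113 and 131.

13113131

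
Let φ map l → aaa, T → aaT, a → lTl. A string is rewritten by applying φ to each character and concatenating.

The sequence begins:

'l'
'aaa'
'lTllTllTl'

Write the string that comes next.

aaaaaTaaaaaaaaTaaaaaaaaTaaa

Expanding lTllTllTl: l→aaa, T→aaT, l→aaa, l→aaa, T→aaT, l→aaa, l→aaa, T→aaT, l→aaa. Concatenated: aaa aaT aaa aaa aaT aaa aaa aaT aaa.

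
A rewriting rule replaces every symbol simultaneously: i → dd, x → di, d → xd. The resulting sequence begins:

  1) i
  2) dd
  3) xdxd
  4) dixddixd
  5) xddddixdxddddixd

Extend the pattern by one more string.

dixdxdxdxddddixddixdxdxdxddddixd

φ(xddddixdxddddixd) expands symbol-by-symbol to di xd xd xd xd dd di xd di xd xd xd xd dd di xd; joining the 16 pieces gives the next term.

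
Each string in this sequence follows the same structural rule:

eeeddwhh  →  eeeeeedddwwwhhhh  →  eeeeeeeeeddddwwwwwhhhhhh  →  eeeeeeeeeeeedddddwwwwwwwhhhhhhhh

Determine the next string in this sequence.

The n-th term is 3n e's then n+1 d's then 2n-1 w's then 2n h's (n = 1, 2, …).
For the next term, n = 5, so the run lengths are 15, 6, 9, 10.

eeeeeeeeeeeeeeeddddddwwwwwwwwwhhhhhhhhhh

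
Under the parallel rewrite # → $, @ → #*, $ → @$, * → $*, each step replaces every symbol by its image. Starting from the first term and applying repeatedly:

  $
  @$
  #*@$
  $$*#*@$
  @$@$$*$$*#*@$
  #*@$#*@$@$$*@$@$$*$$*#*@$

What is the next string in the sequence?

Rewriting the 25 symbols of #*@$#*@$@$$*@$@$$*$$*#*@$ one by one yields $ $* #* @$ $ $* #* @$ #* @$ @$ $* #* @$ #* @$ @$ $* @$ @$ $* $ $* #* @$; concatenated:

$$*#*@$$$*#*@$#*@$@$$*#*@$#*@$@$$*@$@$$*$$*#*@$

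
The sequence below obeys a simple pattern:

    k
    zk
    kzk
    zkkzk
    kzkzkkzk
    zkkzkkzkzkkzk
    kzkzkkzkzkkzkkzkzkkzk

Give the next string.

zkkzkkzkzkkzkkzkzkkzkzkkzkkzkzkkzk

This is a Fibonacci-style word recurrence s(k) = s(k−2)·s(k−1): e.g. k·zk = kzk.
Continuing: zkkzkkzkzkkzk · kzkzkkzkzkkzkkzkzkkzk gives term 8.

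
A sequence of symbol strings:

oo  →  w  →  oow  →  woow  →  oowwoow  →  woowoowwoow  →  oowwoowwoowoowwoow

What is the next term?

woowoowwoowoowwoowwoowoowwoow

From term 3 onward, concatenate the second-to-last term with the last: oo·w = oow, w·oow = woow, …
Continuing: woowoowwoow · oowwoowwoowoowwoow gives term 8.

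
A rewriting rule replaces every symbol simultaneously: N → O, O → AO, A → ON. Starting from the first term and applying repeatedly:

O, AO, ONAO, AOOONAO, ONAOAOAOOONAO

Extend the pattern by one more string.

Rewriting the 13 symbols of ONAOAOAOOONAO one by one yields AO O ON AO ON AO ON AO AO AO O ON AO; concatenated:

AOOONAOONAOONAOAOAOOONAO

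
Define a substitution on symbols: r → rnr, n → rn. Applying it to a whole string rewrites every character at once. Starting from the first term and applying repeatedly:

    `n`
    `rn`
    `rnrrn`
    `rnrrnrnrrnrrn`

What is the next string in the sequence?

Replace each of the 13 characters of rnrrnrnrrnrrn in place — rnr rn rnr rnr rn rnr rn rnr rnr rn rnr rnr rn — and concatenate.

rnrrnrnrrnrrnrnrrnrnrrnrrnrnrrnrrn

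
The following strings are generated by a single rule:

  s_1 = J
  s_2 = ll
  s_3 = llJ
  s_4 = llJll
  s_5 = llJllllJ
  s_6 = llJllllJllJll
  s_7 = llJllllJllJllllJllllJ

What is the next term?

Each term (from the third on) is the previous term followed by the one before it: term 3 = ll·J = llJ.
So term 8 is llJllllJllJllllJllllJ·llJllllJllJll.

llJllllJllJllllJllllJllJllllJllJll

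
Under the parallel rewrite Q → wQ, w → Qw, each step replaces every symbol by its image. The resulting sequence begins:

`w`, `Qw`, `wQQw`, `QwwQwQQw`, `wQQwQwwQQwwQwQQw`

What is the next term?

Rewriting the 16 symbols of wQQwQwwQQwwQwQQw one by one yields Qw wQ wQ Qw wQ Qw Qw wQ wQ Qw Qw wQ Qw wQ wQ Qw; concatenated:

QwwQwQQwwQQwQwwQwQQwQwwQQwwQwQQw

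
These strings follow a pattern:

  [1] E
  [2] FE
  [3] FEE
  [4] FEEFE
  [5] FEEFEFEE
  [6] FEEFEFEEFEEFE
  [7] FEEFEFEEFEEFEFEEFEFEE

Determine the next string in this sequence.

FEEFEFEEFEEFEFEEFEFEEFEEFEFEEFEEFE

Each term (from the third on) is the previous term followed by the one before it: term 3 = FE·E = FEE.
Continuing: FEEFEFEEFEEFEFEEFEFEE · FEEFEFEEFEEFE gives term 8.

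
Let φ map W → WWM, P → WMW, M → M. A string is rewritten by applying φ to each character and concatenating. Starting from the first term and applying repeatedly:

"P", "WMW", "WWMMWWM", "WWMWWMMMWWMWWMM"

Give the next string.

WWMWWMMWWMWWMMMMWWMWWMMWWMWWMMM

Applying the rule to each of the 15 symbols of WWMWWMMMWWMWWMM gives the pieces WWM WWM M WWM WWM M M M WWM WWM M WWM WWM M M, which concatenate to the answer.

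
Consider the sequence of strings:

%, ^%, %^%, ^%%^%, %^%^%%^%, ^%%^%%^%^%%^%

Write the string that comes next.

From term 3 onward, concatenate the second-to-last term with the last: %·^% = %^%, ^%·%^% = ^%%^%, …
So term 7 is %^%^%%^%·^%%^%%^%^%%^%.

%^%^%%^%^%%^%%^%^%%^%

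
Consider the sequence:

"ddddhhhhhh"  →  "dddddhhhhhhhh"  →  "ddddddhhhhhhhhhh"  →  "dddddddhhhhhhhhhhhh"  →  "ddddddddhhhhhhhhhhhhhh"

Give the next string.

dddddddddhhhhhhhhhhhhhhhh

Reading off run lengths: d runs 4, 5, 6, 7, 8; h runs 6, 8, 10, 12, 14 — each is linear in n, where the shown terms are n = 3, 4, 5, 6, 7.
At n = 8 the blocks have lengths 9, 16.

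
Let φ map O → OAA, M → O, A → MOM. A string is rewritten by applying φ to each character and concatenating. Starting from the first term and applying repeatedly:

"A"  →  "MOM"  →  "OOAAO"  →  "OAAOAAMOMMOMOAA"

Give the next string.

OAAMOMMOMOAAMOMMOMOOAAOOOAAOOAAMOMMOM

φ(OAAOAAMOMMOMOAA) expands symbol-by-symbol to OAA MOM MOM OAA MOM MOM O OAA O O OAA O OAA MOM MOM; joining the 15 pieces gives the next term.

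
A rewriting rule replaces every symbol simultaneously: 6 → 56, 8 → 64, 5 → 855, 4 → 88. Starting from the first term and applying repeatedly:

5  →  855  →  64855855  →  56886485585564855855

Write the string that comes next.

8555664645688648558556485585556886485585564855855

Applying the rule to each of the 20 symbols of 56886485585564855855 gives the pieces 855 56 64 64 56 88 64 855 855 64 855 855 56 88 64 855 855 64 855 855, which concatenate to the answer.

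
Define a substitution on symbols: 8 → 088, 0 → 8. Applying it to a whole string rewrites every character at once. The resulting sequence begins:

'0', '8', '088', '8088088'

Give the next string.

Rewriting each symbol of 8088088: 8→088, 0→8, 8→088, 8→088, 0→8, 8→088, 8→088, which concatenates to 088 8 088 088 8 088 088.

08880880888088088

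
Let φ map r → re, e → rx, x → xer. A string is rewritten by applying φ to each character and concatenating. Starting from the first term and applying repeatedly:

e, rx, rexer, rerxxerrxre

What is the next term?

rerxrexerxerrxrerexerrerx

Expanding rerxxerrxre: r→re, e→rx, r→re, x→xer, x→xer, e→rx, r→re, r→re, x→xer, r→re, e→rx. Concatenated: re rx re xer xer rx re re xer re rx.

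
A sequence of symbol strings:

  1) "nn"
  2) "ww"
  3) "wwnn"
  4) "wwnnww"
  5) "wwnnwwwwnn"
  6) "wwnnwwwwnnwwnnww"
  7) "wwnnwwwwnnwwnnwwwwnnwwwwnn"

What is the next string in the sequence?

wwnnwwwwnnwwnnwwwwnnwwwwnnwwnnwwwwnnwwnnww

Each term (from the third on) is the previous term followed by the one before it: term 3 = ww·nn = wwnn.
So term 8 is wwnnwwwwnnwwnnwwwwnnwwwwnn·wwnnwwwwnnwwnnww.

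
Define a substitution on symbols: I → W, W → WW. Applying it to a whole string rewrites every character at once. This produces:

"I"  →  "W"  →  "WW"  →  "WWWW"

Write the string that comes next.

WWWWWWWW

Expanding WWWW: W→WW, W→WW, W→WW, W→WW. Concatenated: WW WW WW WW.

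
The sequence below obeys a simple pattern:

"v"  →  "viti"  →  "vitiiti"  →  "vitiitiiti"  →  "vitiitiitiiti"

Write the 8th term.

vitiitiitiitiitiitiiti

The strings grow by a fixed suffix iti each time.
From vitiitiitiiti, 3 further steps: vitiitiitiiti → vitiitiitiitiiti → vitiitiitiitiitiiti → (answer).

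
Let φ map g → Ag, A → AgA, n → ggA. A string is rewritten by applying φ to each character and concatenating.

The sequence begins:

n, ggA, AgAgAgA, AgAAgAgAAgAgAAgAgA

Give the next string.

φ(AgAAgAgAAgAgAAgAgA) expands symbol-by-symbol to AgA Ag AgA AgA Ag AgA Ag AgA AgA Ag AgA Ag AgA AgA Ag AgA Ag AgA; joining the 18 pieces gives the next term.

AgAAgAgAAgAAgAgAAgAgAAgAAgAgAAgAgAAgAAgAgAAgAgA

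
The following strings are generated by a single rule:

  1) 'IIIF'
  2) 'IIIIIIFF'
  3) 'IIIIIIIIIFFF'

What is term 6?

Reading off run lengths: I runs 3, 6, 9; F runs 1, 2, 3 — each is linear in n (n = 1, 2, …).
At n = 6 the blocks have lengths 18, 6.

IIIIIIIIIIIIIIIIIIFFFFFF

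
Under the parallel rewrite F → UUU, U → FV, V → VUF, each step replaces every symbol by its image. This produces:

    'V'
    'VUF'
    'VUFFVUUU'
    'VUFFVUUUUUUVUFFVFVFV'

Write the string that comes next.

Rewriting the 20 symbols of VUFFVUUUUUUVUFFVFVFV one by one yields VUF FV UUU UUU VUF FV FV FV FV FV FV VUF FV UUU UUU VUF UUU VUF UUU VUF; concatenated:

VUFFVUUUUUUVUFFVFVFVFVFVFVVUFFVUUUUUUVUFUUUVUFUUUVUF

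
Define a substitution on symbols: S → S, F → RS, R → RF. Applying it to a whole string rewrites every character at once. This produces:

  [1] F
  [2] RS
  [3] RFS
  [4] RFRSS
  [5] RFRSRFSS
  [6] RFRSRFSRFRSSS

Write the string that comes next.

RFRSRFSRFRSSRFRSRFSSS

φ(RFRSRFSRFRSSS) expands symbol-by-symbol to RF RS RF S RF RS S RF RS RF S S S; joining the 13 pieces gives the next term.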